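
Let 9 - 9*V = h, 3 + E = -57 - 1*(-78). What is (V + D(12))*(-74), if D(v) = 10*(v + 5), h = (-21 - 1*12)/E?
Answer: -342065/27 ≈ -12669.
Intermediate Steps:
E = 18 (E = -3 + (-57 - 1*(-78)) = -3 + (-57 + 78) = -3 + 21 = 18)
h = -11/6 (h = (-21 - 1*12)/18 = (-21 - 12)*(1/18) = -33*1/18 = -11/6 ≈ -1.8333)
D(v) = 50 + 10*v (D(v) = 10*(5 + v) = 50 + 10*v)
V = 65/54 (V = 1 - ⅑*(-11/6) = 1 + 11/54 = 65/54 ≈ 1.2037)
(V + D(12))*(-74) = (65/54 + (50 + 10*12))*(-74) = (65/54 + (50 + 120))*(-74) = (65/54 + 170)*(-74) = (9245/54)*(-74) = -342065/27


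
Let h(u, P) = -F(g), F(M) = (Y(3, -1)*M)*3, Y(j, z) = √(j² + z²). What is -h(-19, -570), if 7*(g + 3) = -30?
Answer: -153*√10/7 ≈ -69.118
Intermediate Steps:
g = -51/7 (g = -3 + (⅐)*(-30) = -3 - 30/7 = -51/7 ≈ -7.2857)
F(M) = 3*M*√10 (F(M) = (√(3² + (-1)²)*M)*3 = (√(9 + 1)*M)*3 = (√10*M)*3 = (M*√10)*3 = 3*M*√10)
h(u, P) = 153*√10/7 (h(u, P) = -3*(-51)*√10/7 = -(-153)*√10/7 = 153*√10/7)
-h(-19, -570) = -153*√10/7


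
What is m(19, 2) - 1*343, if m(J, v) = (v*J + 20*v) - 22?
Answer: -287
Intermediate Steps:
m(J, v) = -22 + 20*v + J*v (m(J, v) = (J*v + 20*v) - 22 = (20*v + J*v) - 22 = -22 + 20*v + J*v)
m(19, 2) - 1*343 = (-22 + 20*2 + 19*2) - 1*343 = (-22 + 40 + 38) - 343 = 56 - 343 = -287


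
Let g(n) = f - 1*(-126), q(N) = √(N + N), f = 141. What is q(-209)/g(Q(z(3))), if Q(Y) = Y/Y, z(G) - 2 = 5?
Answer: I*√418/267 ≈ 0.076573*I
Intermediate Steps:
z(G) = 7 (z(G) = 2 + 5 = 7)
q(N) = √2*√N (q(N) = √(2*N) = √2*√N)
Q(Y) = 1
g(n) = 267 (g(n) = 141 - 1*(-126) = 141 + 126 = 267)
q(-209)/g(Q(z(3))) = (√2*√(-209))/267 = (√2*(I*√209))*(1/267) = (I*√418)*(1/267) = I*√418/267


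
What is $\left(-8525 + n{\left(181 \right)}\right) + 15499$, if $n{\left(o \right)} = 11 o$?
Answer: $8965$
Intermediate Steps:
$\left(-8525 + n{\left(181 \right)}\right) + 15499 = \left(-8525 + 11 \cdot 181\right) + 15499 = \left(-8525 + 1991\right) + 15499 = -6534 + 15499 = 8965$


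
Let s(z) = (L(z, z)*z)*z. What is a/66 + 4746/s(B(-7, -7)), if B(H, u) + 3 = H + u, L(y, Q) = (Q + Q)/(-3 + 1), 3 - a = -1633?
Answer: 4175452/162129 ≈ 25.754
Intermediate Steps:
a = 1636 (a = 3 - 1*(-1633) = 3 + 1633 = 1636)
L(y, Q) = -Q (L(y, Q) = (2*Q)/(-2) = (2*Q)*(-½) = -Q)
B(H, u) = -3 + H + u (B(H, u) = -3 + (H + u) = -3 + H + u)
s(z) = -z³ (s(z) = ((-z)*z)*z = (-z²)*z = -z³)
a/66 + 4746/s(B(-7, -7)) = 1636/66 + 4746/((-(-3 - 7 - 7)³)) = 1636*(1/66) + 4746/((-1*(-17)³)) = 818/33 + 4746/((-1*(-4913))) = 818/33 + 4746/4913 = 4175452/162129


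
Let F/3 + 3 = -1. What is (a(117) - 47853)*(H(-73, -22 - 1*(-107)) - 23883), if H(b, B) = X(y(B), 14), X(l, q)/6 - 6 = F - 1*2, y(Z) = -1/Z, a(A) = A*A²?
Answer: -37183030560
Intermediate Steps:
a(A) = A³
F = -12 (F = -9 + 3*(-1) = -9 - 3 = -12)
X(l, q) = -48 (X(l, q) = 36 + 6*(-12 - 1*2) = 36 + 6*(-12 - 2) = 36 + 6*(-14) = 36 - 84 = -48)
H(b, B) = -48
(a(117) - 47853)*(H(-73, -22 - 1*(-107)) - 23883) = (117³ - 47853)*(-48 - 23883) = (1601613 - 47853)*(-23931) = 1553760*(-23931) = -37183030560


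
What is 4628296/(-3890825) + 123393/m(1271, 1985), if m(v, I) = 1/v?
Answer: 610207818856679/3890825 ≈ 1.5683e+8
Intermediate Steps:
4628296/(-3890825) + 123393/m(1271, 1985) = 4628296/(-3890825) + 123393/(1/1271) = 4628296*(-1/3890825) + 123393/(1/1271) = -4628296/3890825 + 123393*1271 = -4628296/3890825 + 156832503 = 610207818856679/3890825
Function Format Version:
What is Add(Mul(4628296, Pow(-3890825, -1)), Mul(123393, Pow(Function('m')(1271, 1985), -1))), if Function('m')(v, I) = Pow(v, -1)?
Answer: Rational(610207818856679, 3890825) ≈ 1.5683e+8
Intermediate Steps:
Add(Mul(4628296, Pow(-3890825, -1)), Mul(123393, Pow(Function('m')(1271, 1985), -1))) = Add(Mul(4628296, Pow(-3890825, -1)), Mul(123393, Pow(Pow(1271, -1), -1))) = Add(Mul(4628296, Rational(-1, 3890825)), Mul(123393, Pow(Rational(1, 1271), -1))) = Add(Rational(-4628296, 3890825), Mul(123393, 1271)) = Add(Rational(-4628296, 3890825), 156832503) = Rational(610207818856679, 3890825)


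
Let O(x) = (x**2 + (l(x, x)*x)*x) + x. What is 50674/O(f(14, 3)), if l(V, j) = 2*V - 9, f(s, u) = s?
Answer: 25337/1967 ≈ 12.881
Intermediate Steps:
l(V, j) = -9 + 2*V
O(x) = x + x**2 + x**2*(-9 + 2*x) (O(x) = (x**2 + ((-9 + 2*x)*x)*x) + x = (x**2 + (x*(-9 + 2*x))*x) + x = (x**2 + x**2*(-9 + 2*x)) + x = x + x**2 + x**2*(-9 + 2*x))
50674/O(f(14, 3)) = 50674/((14*(1 + 14 + 14*(-9 + 2*14)))) = 50674/((14*(1 + 14 + 14*(-9 + 28)))) = 50674/((14*(1 + 14 + 14*19))) = 50674/((14*(1 + 14 + 266))) = 50674/((14*281)) = 50674/3934 = 50674*(1/3934) = 25337/1967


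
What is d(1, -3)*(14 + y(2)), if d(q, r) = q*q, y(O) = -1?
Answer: 13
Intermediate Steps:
d(q, r) = q**2
d(1, -3)*(14 + y(2)) = 1**2*(14 - 1) = 1*13 = 13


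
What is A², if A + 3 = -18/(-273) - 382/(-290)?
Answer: 455139556/174108025 ≈ 2.6141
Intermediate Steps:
A = -21334/13195 (A = -3 + (-18/(-273) - 382/(-290)) = -3 + (-18*(-1/273) - 382*(-1/290)) = -3 + (6/91 + 191/145) = -3 + 18251/13195 = -21334/13195 ≈ -1.6168)
A² = (-21334/13195)² = 455139556/174108025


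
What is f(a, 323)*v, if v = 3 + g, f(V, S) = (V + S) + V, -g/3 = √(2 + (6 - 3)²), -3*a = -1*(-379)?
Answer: 211 - 211*√11 ≈ -488.81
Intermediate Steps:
a = -379/3 (a = -(-1)*(-379)/3 = -⅓*379 = -379/3 ≈ -126.33)
g = -3*√11 (g = -3*√(2 + (6 - 3)²) = -3*√(2 + 3²) = -3*√(2 + 9) = -3*√11 ≈ -9.9499)
f(V, S) = S + 2*V (f(V, S) = (S + V) + V = S + 2*V)
v = 3 - 3*√11 ≈ -6.9499
f(a, 323)*v = (323 + 2*(-379/3))*(3 - 3*√11) = (323 - 758/3)*(3 - 3*√11) = 211*(3 - 3*√11)/3 = 211 - 211*√11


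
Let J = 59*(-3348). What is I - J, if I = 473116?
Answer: 670648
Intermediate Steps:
J = -197532
I - J = 473116 - 1*(-197532) = 473116 + 197532 = 670648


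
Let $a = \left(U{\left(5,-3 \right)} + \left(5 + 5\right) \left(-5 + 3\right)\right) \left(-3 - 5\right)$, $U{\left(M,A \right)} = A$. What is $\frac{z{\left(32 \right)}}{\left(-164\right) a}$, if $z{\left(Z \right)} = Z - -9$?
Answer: $- \frac{1}{736} \approx -0.0013587$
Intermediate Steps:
$a = 184$ ($a = \left(-3 + \left(5 + 5\right) \left(-5 + 3\right)\right) \left(-3 - 5\right) = \left(-3 + 10 \left(-2\right)\right) \left(-8\right) = \left(-3 - 20\right) \left(-8\right) = \left(-23\right) \left(-8\right) = 184$)
$z{\left(Z \right)} = 9 + Z$ ($z{\left(Z \right)} = Z + 9 = 9 + Z$)
$\frac{z{\left(32 \right)}}{\left(-164\right) a} = \frac{9 + 32}{\left(-164\right) 184} = \frac{41}{-30176} = 41 \left(- \frac{1}{30176}\right) = - \frac{1}{736}$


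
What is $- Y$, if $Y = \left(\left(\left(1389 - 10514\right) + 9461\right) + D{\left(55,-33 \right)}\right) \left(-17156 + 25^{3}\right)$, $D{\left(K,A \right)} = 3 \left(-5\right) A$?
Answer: $1272261$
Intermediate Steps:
$D{\left(K,A \right)} = - 15 A$
$Y = -1272261$ ($Y = \left(\left(\left(1389 - 10514\right) + 9461\right) - -495\right) \left(-17156 + 25^{3}\right) = \left(\left(-9125 + 9461\right) + 495\right) \left(-17156 + 15625\right) = \left(336 + 495\right) \left(-1531\right) = 831 \left(-1531\right) = -1272261$)
$- Y = \left(-1\right) \left(-1272261\right) = 1272261$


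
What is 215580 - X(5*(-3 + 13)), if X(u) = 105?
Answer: 215475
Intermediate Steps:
215580 - X(5*(-3 + 13)) = 215580 - 1*105 = 215580 - 105 = 215475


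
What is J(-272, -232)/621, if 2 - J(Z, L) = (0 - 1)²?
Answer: 1/621 ≈ 0.0016103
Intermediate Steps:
J(Z, L) = 1 (J(Z, L) = 2 - (0 - 1)² = 2 - 1*(-1)² = 2 - 1*1 = 2 - 1 = 1)
J(-272, -232)/621 = 1/621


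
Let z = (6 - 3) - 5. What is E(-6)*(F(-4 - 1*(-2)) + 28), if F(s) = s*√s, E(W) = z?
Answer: -56 + 4*I*√2 ≈ -56.0 + 5.6569*I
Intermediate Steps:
z = -2 (z = 3 - 5 = -2)
E(W) = -2
F(s) = s^(3/2)
E(-6)*(F(-4 - 1*(-2)) + 28) = -2*((-4 - 1*(-2))^(3/2) + 28) = -2*((-4 + 2)^(3/2) + 28) = -2*((-2)^(3/2) + 28) = -2*(-2*I*√2 + 28) = -2*(28 - 2*I*√2) = -56 + 4*I*√2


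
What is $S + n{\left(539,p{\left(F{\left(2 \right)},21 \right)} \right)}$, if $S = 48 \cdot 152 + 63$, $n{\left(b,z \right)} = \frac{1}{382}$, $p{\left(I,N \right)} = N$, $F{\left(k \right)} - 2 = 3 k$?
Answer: $\frac{2811139}{382} \approx 7359.0$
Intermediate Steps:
$F{\left(k \right)} = 2 + 3 k$
$n{\left(b,z \right)} = \frac{1}{382}$
$S = 7359$ ($S = 7296 + 63 = 7359$)
$S + n{\left(539,p{\left(F{\left(2 \right)},21 \right)} \right)} = 7359 + \frac{1}{382} = \frac{2811139}{382}$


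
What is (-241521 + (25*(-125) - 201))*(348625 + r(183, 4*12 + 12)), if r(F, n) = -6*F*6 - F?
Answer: -83701926338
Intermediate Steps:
r(F, n) = -37*F (r(F, n) = -36*F - F = -37*F)
(-241521 + (25*(-125) - 201))*(348625 + r(183, 4*12 + 12)) = (-241521 + (25*(-125) - 201))*(348625 - 37*183) = (-241521 + (-3125 - 201))*(348625 - 6771) = (-241521 - 3326)*341854 = -244847*341854 = -83701926338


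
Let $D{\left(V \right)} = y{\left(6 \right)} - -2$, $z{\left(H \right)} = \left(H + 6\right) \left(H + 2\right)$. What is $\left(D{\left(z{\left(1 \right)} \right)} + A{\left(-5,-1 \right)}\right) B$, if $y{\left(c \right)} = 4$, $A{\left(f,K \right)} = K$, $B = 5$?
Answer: $25$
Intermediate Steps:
$z{\left(H \right)} = \left(2 + H\right) \left(6 + H\right)$ ($z{\left(H \right)} = \left(6 + H\right) \left(2 + H\right) = \left(2 + H\right) \left(6 + H\right)$)
$D{\left(V \right)} = 6$ ($D{\left(V \right)} = 4 - -2 = 4 + 2 = 6$)
$\left(D{\left(z{\left(1 \right)} \right)} + A{\left(-5,-1 \right)}\right) B = \left(6 - 1\right) 5 = 5 \cdot 5 = 25$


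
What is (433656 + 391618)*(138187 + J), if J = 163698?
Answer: 249137841490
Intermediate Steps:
(433656 + 391618)*(138187 + J) = (433656 + 391618)*(138187 + 163698) = 825274*301885 = 249137841490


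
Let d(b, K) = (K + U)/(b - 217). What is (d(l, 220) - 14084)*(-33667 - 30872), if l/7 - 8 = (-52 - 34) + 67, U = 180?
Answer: 44543699124/49 ≈ 9.0905e+8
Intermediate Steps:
l = -77 (l = 56 + 7*((-52 - 34) + 67) = 56 + 7*(-86 + 67) = 56 + 7*(-19) = 56 - 133 = -77)
d(b, K) = (180 + K)/(-217 + b) (d(b, K) = (K + 180)/(b - 217) = (180 + K)/(-217 + b))
(d(l, 220) - 14084)*(-33667 - 30872) = ((180 + 220)/(-217 - 77) - 14084)*(-33667 - 30872) = (400/(-294) - 14084)*(-64539) = (-1/294*400 - 14084)*(-64539) = (-200/147 - 14084)*(-64539) = -2070548/147*(-64539) = 44543699124/49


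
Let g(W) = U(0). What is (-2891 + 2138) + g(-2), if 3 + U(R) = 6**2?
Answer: -720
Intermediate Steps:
U(R) = 33 (U(R) = -3 + 6**2 = -3 + 36 = 33)
g(W) = 33
(-2891 + 2138) + g(-2) = (-2891 + 2138) + 33 = -753 + 33 = -720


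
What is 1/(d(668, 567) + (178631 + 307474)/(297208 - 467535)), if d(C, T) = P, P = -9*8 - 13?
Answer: -170327/14963900 ≈ -0.011383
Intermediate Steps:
P = -85 (P = -72 - 13 = -85)
d(C, T) = -85
1/(d(668, 567) + (178631 + 307474)/(297208 - 467535)) = 1/(-85 + (178631 + 307474)/(297208 - 467535)) = 1/(-85 + 486105/(-170327)) = 1/(-85 + 486105*(-1/170327)) = 1/(-85 - 486105/170327) = 1/(-14963900/170327) = -170327/14963900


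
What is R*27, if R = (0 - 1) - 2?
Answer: -81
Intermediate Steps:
R = -3 (R = -1 - 2 = -3)
R*27 = -3*27 = -81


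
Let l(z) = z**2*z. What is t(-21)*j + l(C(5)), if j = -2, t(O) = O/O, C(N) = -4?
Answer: -66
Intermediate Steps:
l(z) = z**3
t(O) = 1
t(-21)*j + l(C(5)) = 1*(-2) + (-4)**3 = -2 - 64 = -66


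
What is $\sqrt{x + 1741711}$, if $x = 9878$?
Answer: $3 \sqrt{194621} \approx 1323.5$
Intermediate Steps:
$\sqrt{x + 1741711} = \sqrt{9878 + 1741711} = \sqrt{1751589} = 3 \sqrt{194621}$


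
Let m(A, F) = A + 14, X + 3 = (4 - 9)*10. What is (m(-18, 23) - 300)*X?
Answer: 16112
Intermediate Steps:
X = -53 (X = -3 + (4 - 9)*10 = -3 - 5*10 = -3 - 50 = -53)
m(A, F) = 14 + A
(m(-18, 23) - 300)*X = ((14 - 18) - 300)*(-53) = (-4 - 300)*(-53) = -304*(-53) = 16112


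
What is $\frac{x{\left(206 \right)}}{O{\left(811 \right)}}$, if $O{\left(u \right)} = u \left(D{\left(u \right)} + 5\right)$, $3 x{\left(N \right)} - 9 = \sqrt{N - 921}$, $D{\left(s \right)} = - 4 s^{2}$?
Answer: $- \frac{3}{2133642869} - \frac{i \sqrt{715}}{6400928607} \approx -1.406 \cdot 10^{-9} - 4.1774 \cdot 10^{-9} i$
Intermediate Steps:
$x{\left(N \right)} = 3 + \frac{\sqrt{-921 + N}}{3}$ ($x{\left(N \right)} = 3 + \frac{\sqrt{N - 921}}{3} = 3 + \frac{\sqrt{-921 + N}}{3}$)
$O{\left(u \right)} = u \left(5 - 4 u^{2}\right)$ ($O{\left(u \right)} = u \left(- 4 u^{2} + 5\right) = u \left(5 - 4 u^{2}\right)$)
$\frac{x{\left(206 \right)}}{O{\left(811 \right)}} = \frac{3 + \frac{\sqrt{-921 + 206}}{3}}{811 \left(5 - 4 \cdot 811^{2}\right)} = \frac{3 + \frac{\sqrt{-715}}{3}}{811 \left(5 - 2630884\right)} = \frac{3 + \frac{i \sqrt{715}}{3}}{811 \left(5 - 2630884\right)} = \frac{3 + \frac{i \sqrt{715}}{3}}{811 \left(-2630879\right)} = \frac{3 + \frac{i \sqrt{715}}{3}}{-2133642869} = \left(3 + \frac{i \sqrt{715}}{3}\right) \left(- \frac{1}{2133642869}\right) = - \frac{3}{2133642869} - \frac{i \sqrt{715}}{6400928607}$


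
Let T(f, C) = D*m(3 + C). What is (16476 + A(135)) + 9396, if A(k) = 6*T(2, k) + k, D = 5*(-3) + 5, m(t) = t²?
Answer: -1116633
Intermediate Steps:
D = -10 (D = -15 + 5 = -10)
T(f, C) = -10*(3 + C)²
A(k) = k - 60*(3 + k)² (A(k) = 6*(-10*(3 + k)²) + k = -60*(3 + k)² + k = k - 60*(3 + k)²)
(16476 + A(135)) + 9396 = (16476 + (135 - 60*(3 + 135)²)) + 9396 = (16476 + (135 - 60*138²)) + 9396 = (16476 + (135 - 60*19044)) + 9396 = (16476 + (135 - 1142640)) + 9396 = (16476 - 1142505) + 9396 = -1126029 + 9396 = -1116633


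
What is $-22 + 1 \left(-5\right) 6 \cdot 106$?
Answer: $-3202$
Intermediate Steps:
$-22 + 1 \left(-5\right) 6 \cdot 106 = -22 + \left(-5\right) 6 \cdot 106 = -22 - 3180 = -3202$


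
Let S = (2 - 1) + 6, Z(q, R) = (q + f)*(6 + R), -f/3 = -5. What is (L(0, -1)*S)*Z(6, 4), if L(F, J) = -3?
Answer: -4410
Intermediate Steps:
f = 15 (f = -3*(-5) = 15)
Z(q, R) = (6 + R)*(15 + q) (Z(q, R) = (q + 15)*(6 + R) = (15 + q)*(6 + R) = (6 + R)*(15 + q))
S = 7 (S = 1 + 6 = 7)
(L(0, -1)*S)*Z(6, 4) = (-3*7)*(90 + 6*6 + 15*4 + 4*6) = -21*(90 + 36 + 60 + 24) = -21*210 = -4410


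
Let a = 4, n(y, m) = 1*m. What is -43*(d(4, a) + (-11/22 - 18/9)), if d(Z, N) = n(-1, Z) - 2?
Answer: 43/2 ≈ 21.500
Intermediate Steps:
n(y, m) = m
d(Z, N) = -2 + Z (d(Z, N) = Z - 2 = -2 + Z)
-43*(d(4, a) + (-11/22 - 18/9)) = -43*((-2 + 4) + (-11/22 - 18/9)) = -43*(2 + (-11*1/22 - 18*⅑)) = -43*(2 + (-½ - 2)) = -43*(2 - 5/2) = -43*(-½) = 43/2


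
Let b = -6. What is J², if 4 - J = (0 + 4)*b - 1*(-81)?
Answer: 2809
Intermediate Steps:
J = -53 (J = 4 - ((0 + 4)*(-6) - 1*(-81)) = 4 - (4*(-6) + 81) = 4 - (-24 + 81) = 4 - 1*57 = 4 - 57 = -53)
J² = (-53)² = 2809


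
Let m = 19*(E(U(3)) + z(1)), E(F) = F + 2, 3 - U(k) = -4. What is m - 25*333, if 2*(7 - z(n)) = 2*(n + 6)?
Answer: -8154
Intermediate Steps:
z(n) = 1 - n (z(n) = 7 - (n + 6) = 7 - (6 + n) = 7 - (12 + 2*n)/2 = 7 + (-6 - n) = 1 - n)
U(k) = 7 (U(k) = 3 - 1*(-4) = 3 + 4 = 7)
E(F) = 2 + F
m = 171 (m = 19*((2 + 7) + (1 - 1*1)) = 19*(9 + (1 - 1)) = 19*(9 + 0) = 19*9 = 171)
m - 25*333 = 171 - 25*333 = 171 - 1*8325 = 171 - 8325 = -8154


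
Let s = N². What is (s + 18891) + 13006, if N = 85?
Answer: 39122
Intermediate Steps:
s = 7225 (s = 85² = 7225)
(s + 18891) + 13006 = (7225 + 18891) + 13006 = 26116 + 13006 = 39122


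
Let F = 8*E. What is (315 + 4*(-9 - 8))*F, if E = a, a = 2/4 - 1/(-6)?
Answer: 3952/3 ≈ 1317.3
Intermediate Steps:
a = ⅔ (a = 2*(¼) - 1*(-⅙) = ½ + ⅙ = ⅔ ≈ 0.66667)
E = ⅔ ≈ 0.66667
F = 16/3 (F = 8*(⅔) = 16/3 ≈ 5.3333)
(315 + 4*(-9 - 8))*F = (315 + 4*(-9 - 8))*(16/3) = (315 + 4*(-17))*(16/3) = (315 - 68)*(16/3) = 247*(16/3) = 3952/3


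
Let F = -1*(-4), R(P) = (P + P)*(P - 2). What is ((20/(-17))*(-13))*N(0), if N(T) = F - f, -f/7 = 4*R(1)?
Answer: -13520/17 ≈ -795.29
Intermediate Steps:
R(P) = 2*P*(-2 + P) (R(P) = (2*P)*(-2 + P) = 2*P*(-2 + P))
F = 4
f = 56 (f = -28*2*1*(-2 + 1) = -28*2*1*(-1) = -28*(-2) = -7*(-8) = 56)
N(T) = -52 (N(T) = 4 - 1*56 = 4 - 56 = -52)
((20/(-17))*(-13))*N(0) = ((20/(-17))*(-13))*(-52) = ((20*(-1/17))*(-13))*(-52) = -20/17*(-13)*(-52) = (260/17)*(-52) = -13520/17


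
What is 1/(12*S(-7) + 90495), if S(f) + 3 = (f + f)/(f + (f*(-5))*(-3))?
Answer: 2/180921 ≈ 1.1055e-5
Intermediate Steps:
S(f) = -23/8 (S(f) = -3 + (f + f)/(f + (f*(-5))*(-3)) = -3 + (2*f)/(f - 5*f*(-3)) = -3 + (2*f)/(f + 15*f) = -3 + (2*f)/((16*f)) = -3 + (2*f)*(1/(16*f)) = -3 + ⅛ = -23/8)
1/(12*S(-7) + 90495) = 1/(12*(-23/8) + 90495) = 1/(-69/2 + 90495) = 1/(180921/2) = 2/180921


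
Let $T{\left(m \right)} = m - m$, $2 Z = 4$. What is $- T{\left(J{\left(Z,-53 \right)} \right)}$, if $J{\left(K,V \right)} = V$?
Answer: $0$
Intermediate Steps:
$Z = 2$ ($Z = \frac{1}{2} \cdot 4 = 2$)
$T{\left(m \right)} = 0$
$- T{\left(J{\left(Z,-53 \right)} \right)} = \left(-1\right) 0 = 0$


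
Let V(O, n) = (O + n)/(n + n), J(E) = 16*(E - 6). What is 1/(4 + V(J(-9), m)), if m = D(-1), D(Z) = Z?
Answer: 2/249 ≈ 0.0080321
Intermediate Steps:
J(E) = -96 + 16*E (J(E) = 16*(-6 + E) = -96 + 16*E)
m = -1
V(O, n) = (O + n)/(2*n) (V(O, n) = (O + n)/((2*n)) = (O + n)*(1/(2*n)) = (O + n)/(2*n))
1/(4 + V(J(-9), m)) = 1/(4 + (½)*((-96 + 16*(-9)) - 1)/(-1)) = 1/(4 + (½)*(-1)*((-96 - 144) - 1)) = 1/(4 + (½)*(-1)*(-240 - 1)) = 1/(4 + (½)*(-1)*(-241)) = 1/(4 + 241/2) = 1/(249/2) = 2/249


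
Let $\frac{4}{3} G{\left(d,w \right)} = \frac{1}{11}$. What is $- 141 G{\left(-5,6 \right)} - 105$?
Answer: $- \frac{5043}{44} \approx -114.61$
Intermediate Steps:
$G{\left(d,w \right)} = \frac{3}{44}$ ($G{\left(d,w \right)} = \frac{3}{4 \cdot 11} = \frac{3}{4} \cdot \frac{1}{11} = \frac{3}{44}$)
$- 141 G{\left(-5,6 \right)} - 105 = \left(-141\right) \frac{3}{44} - 105 = - \frac{423}{44} - 105 = - \frac{5043}{44}$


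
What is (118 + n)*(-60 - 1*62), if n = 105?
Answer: -27206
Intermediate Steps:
(118 + n)*(-60 - 1*62) = (118 + 105)*(-60 - 1*62) = 223*(-60 - 62) = 223*(-122) = -27206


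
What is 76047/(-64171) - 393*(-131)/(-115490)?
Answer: -12086383623/7411108790 ≈ -1.6308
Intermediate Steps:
76047/(-64171) - 393*(-131)/(-115490) = 76047*(-1/64171) + 51483*(-1/115490) = -76047/64171 - 51483/115490 = -12086383623/7411108790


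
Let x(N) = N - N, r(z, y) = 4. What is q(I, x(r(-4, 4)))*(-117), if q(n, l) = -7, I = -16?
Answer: 819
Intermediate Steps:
x(N) = 0
q(I, x(r(-4, 4)))*(-117) = -7*(-117) = 819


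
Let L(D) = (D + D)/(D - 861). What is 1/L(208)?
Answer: -653/416 ≈ -1.5697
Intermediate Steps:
L(D) = 2*D/(-861 + D) (L(D) = (2*D)/(-861 + D) = 2*D/(-861 + D))
1/L(208) = 1/(2*208/(-861 + 208)) = 1/(2*208/(-653)) = 1/(2*208*(-1/653)) = 1/(-416/653) = -653/416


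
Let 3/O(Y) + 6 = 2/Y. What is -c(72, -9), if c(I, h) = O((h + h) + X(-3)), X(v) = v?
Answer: 63/128 ≈ 0.49219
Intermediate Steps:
O(Y) = 3/(-6 + 2/Y)
c(I, h) = -3*(-3 + 2*h)/(-20 + 12*h) (c(I, h) = -3*((h + h) - 3)/(-2 + 6*((h + h) - 3)) = -3*(2*h - 3)/(-2 + 6*(2*h - 3)) = -3*(-3 + 2*h)/(-2 + 6*(-3 + 2*h)) = -3*(-3 + 2*h)/(-2 + (-18 + 12*h)) = -3*(-3 + 2*h)/(-20 + 12*h))
-c(72, -9) = -3*(3 - 2*(-9))/(4*(-5 + 3*(-9))) = -3*(3 + 18)/(4*(-5 - 27)) = -3*21/(4*(-32)) = -3*(-1)*21/(4*32) = -1*(-63/128) = 63/128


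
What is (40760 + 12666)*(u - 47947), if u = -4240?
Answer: -2788142662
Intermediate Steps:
(40760 + 12666)*(u - 47947) = (40760 + 12666)*(-4240 - 47947) = 53426*(-52187) = -2788142662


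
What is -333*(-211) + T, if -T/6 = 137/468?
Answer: 5480377/78 ≈ 70261.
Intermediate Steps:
T = -137/78 (T = -822/468 = -6*137/468 = -137/78 ≈ -1.7564)
-333*(-211) + T = -333*(-211) - 137/78 = 70263 - 137/78 = 5480377/78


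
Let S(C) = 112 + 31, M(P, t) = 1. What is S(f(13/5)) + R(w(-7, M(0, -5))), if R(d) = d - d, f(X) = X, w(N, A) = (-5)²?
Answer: 143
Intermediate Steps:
w(N, A) = 25
S(C) = 143
R(d) = 0
S(f(13/5)) + R(w(-7, M(0, -5))) = 143 + 0 = 143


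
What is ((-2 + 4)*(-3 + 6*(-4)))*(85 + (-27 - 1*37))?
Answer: -1134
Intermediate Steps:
((-2 + 4)*(-3 + 6*(-4)))*(85 + (-27 - 1*37)) = (2*(-3 - 24))*(85 + (-27 - 37)) = (2*(-27))*(85 - 64) = -54*21 = -1134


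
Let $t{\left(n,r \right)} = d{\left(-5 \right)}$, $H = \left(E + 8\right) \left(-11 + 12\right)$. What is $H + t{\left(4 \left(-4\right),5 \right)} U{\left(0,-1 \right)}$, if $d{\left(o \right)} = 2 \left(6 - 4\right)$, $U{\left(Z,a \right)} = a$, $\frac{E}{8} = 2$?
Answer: $20$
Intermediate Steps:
$E = 16$ ($E = 8 \cdot 2 = 16$)
$H = 24$ ($H = \left(16 + 8\right) \left(-11 + 12\right) = 24 \cdot 1 = 24$)
$d{\left(o \right)} = 4$ ($d{\left(o \right)} = 2 \cdot 2 = 4$)
$t{\left(n,r \right)} = 4$
$H + t{\left(4 \left(-4\right),5 \right)} U{\left(0,-1 \right)} = 24 + 4 \left(-1\right) = 24 - 4 = 20$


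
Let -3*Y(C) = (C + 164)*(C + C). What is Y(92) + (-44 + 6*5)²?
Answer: -46516/3 ≈ -15505.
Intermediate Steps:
Y(C) = -2*C*(164 + C)/3 (Y(C) = -(C + 164)*(C + C)/3 = -(164 + C)*2*C/3 = -2*C*(164 + C)/3)
Y(92) + (-44 + 6*5)² = -⅔*92*(164 + 92) + (-44 + 6*5)² = -⅔*92*256 + (-44 + 30)² = -47104/3 + (-14)² = -47104/3 + 196 = -46516/3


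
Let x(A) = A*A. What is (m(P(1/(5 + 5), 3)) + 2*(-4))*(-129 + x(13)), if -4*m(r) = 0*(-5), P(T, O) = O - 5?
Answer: -320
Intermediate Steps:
P(T, O) = -5 + O
x(A) = A²
m(r) = 0 (m(r) = -0*(-5) = -¼*0 = 0)
(m(P(1/(5 + 5), 3)) + 2*(-4))*(-129 + x(13)) = (0 + 2*(-4))*(-129 + 13²) = (0 - 8)*(-129 + 169) = -8*40 = -320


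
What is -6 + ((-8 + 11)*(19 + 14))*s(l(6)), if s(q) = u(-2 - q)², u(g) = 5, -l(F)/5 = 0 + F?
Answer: 2469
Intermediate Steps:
l(F) = -5*F (l(F) = -5*(0 + F) = -5*F)
s(q) = 25 (s(q) = 5² = 25)
-6 + ((-8 + 11)*(19 + 14))*s(l(6)) = -6 + ((-8 + 11)*(19 + 14))*25 = -6 + (3*33)*25 = -6 + 99*25 = -6 + 2475 = 2469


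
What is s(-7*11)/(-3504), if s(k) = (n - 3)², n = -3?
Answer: -3/292 ≈ -0.010274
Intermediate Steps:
s(k) = 36 (s(k) = (-3 - 3)² = (-6)² = 36)
s(-7*11)/(-3504) = 36/(-3504) = 36*(-1/3504) = -3/292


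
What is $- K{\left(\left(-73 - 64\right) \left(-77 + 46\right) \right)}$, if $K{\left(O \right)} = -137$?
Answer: $137$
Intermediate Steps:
$- K{\left(\left(-73 - 64\right) \left(-77 + 46\right) \right)} = \left(-1\right) \left(-137\right) = 137$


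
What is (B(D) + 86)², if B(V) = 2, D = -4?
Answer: 7744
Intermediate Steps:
(B(D) + 86)² = (2 + 86)² = 88² = 7744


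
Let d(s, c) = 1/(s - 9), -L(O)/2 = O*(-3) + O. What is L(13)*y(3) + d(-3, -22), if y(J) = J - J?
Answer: -1/12 ≈ -0.083333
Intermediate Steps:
L(O) = 4*O (L(O) = -2*(O*(-3) + O) = -2*(-3*O + O) = -(-4)*O = 4*O)
d(s, c) = 1/(-9 + s)
y(J) = 0
L(13)*y(3) + d(-3, -22) = (4*13)*0 + 1/(-9 - 3) = 52*0 + 1/(-12) = 0 - 1/12 = -1/12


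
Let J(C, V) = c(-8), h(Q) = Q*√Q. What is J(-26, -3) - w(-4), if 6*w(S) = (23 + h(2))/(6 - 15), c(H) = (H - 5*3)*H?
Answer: 9959/54 + √2/27 ≈ 184.48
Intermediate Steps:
h(Q) = Q^(3/2)
c(H) = H*(-15 + H) (c(H) = (H - 15)*H = (-15 + H)*H = H*(-15 + H))
J(C, V) = 184 (J(C, V) = -8*(-15 - 8) = -8*(-23) = 184)
w(S) = -23/54 - √2/27 (w(S) = ((23 + 2^(3/2))/(6 - 15))/6 = ((23 + 2*√2)/(-9))/6 = ((23 + 2*√2)*(-⅑))/6 = (-23/9 - 2*√2/9)/6 = -23/54 - √2/27)
J(-26, -3) - w(-4) = 184 - (-23/54 - √2/27) = 184 + (23/54 + √2/27) = 9959/54 + √2/27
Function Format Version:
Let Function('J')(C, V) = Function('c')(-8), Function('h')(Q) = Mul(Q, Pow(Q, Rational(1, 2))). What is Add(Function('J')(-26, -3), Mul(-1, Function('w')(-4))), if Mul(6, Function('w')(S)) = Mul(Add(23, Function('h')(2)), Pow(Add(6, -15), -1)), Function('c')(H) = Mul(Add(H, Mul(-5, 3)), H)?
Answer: Add(Rational(9959, 54), Mul(Rational(1, 27), Pow(2, Rational(1, 2)))) ≈ 184.48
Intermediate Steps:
Function('h')(Q) = Pow(Q, Rational(3, 2))
Function('c')(H) = Mul(H, Add(-15, H)) (Function('c')(H) = Mul(Add(H, -15), H) = Mul(Add(-15, H), H) = Mul(H, Add(-15, H)))
Function('J')(C, V) = 184 (Function('J')(C, V) = Mul(-8, Add(-15, -8)) = Mul(-8, -23) = 184)
Function('w')(S) = Add(Rational(-23, 54), Mul(Rational(-1, 27), Pow(2, Rational(1, 2)))) (Function('w')(S) = Mul(Rational(1, 6), Mul(Add(23, Pow(2, Rational(3, 2))), Pow(Add(6, -15), -1))) = Mul(Rational(1, 6), Mul(Add(23, Mul(2, Pow(2, Rational(1, 2)))), Pow(-9, -1))) = Mul(Rational(1, 6), Mul(Add(23, Mul(2, Pow(2, Rational(1, 2)))), Rational(-1, 9))) = Mul(Rational(1, 6), Add(Rational(-23, 9), Mul(Rational(-2, 9), Pow(2, Rational(1, 2))))) = Add(Rational(-23, 54), Mul(Rational(-1, 27), Pow(2, Rational(1, 2)))))
Add(Function('J')(-26, -3), Mul(-1, Function('w')(-4))) = Add(184, Mul(-1, Add(Rational(-23, 54), Mul(Rational(-1, 27), Pow(2, Rational(1, 2)))))) = Add(184, Add(Rational(23, 54), Mul(Rational(1, 27), Pow(2, Rational(1, 2))))) = Add(Rational(9959, 54), Mul(Rational(1, 27), Pow(2, Rational(1, 2))))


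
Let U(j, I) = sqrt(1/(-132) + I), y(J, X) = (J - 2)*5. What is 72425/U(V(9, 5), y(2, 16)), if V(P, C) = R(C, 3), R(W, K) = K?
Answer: -144850*I*sqrt(33) ≈ -8.321e+5*I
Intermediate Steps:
V(P, C) = 3
y(J, X) = -10 + 5*J (y(J, X) = (-2 + J)*5 = -10 + 5*J)
U(j, I) = sqrt(-1/132 + I)
72425/U(V(9, 5), y(2, 16)) = 72425/((sqrt(-33 + 4356*(-10 + 5*2))/66)) = 72425/((sqrt(-33 + 4356*(-10 + 10))/66)) = 72425/((sqrt(-33 + 4356*0)/66)) = 72425/((sqrt(-33 + 0)/66)) = 72425/((sqrt(-33)/66)) = 72425/(((I*sqrt(33))/66)) = 72425/((I*sqrt(33)/66)) = 72425*(-2*I*sqrt(33)) = -144850*I*sqrt(33)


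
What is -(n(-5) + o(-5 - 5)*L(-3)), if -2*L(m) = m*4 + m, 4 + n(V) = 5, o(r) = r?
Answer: 74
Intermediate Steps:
n(V) = 1 (n(V) = -4 + 5 = 1)
L(m) = -5*m/2 (L(m) = -(m*4 + m)/2 = -(4*m + m)/2 = -5*m/2)
-(n(-5) + o(-5 - 5)*L(-3)) = -(1 + (-5 - 5)*(-5/2*(-3))) = -(1 - 10*15/2) = -(1 - 75) = -1*(-74) = 74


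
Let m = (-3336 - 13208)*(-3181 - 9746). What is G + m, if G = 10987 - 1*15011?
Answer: 213860264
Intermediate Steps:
G = -4024 (G = 10987 - 15011 = -4024)
m = 213864288 (m = -16544*(-12927) = 213864288)
G + m = -4024 + 213864288 = 213860264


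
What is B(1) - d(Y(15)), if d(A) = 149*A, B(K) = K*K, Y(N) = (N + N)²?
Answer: -134099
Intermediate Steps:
Y(N) = 4*N² (Y(N) = (2*N)² = 4*N²)
B(K) = K²
B(1) - d(Y(15)) = 1² - 149*4*15² = 1 - 149*4*225 = 1 - 149*900 = 1 - 1*134100 = 1 - 134100 = -134099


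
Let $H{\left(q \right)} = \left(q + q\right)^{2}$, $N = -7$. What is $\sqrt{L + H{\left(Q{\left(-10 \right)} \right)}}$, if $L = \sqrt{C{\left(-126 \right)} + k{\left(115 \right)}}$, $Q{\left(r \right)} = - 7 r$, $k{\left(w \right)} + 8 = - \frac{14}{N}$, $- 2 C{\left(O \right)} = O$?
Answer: $\sqrt{19600 + \sqrt{57}} \approx 140.03$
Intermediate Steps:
$C{\left(O \right)} = - \frac{O}{2}$
$k{\left(w \right)} = -6$ ($k{\left(w \right)} = -8 - \frac{14}{-7} = -8 - -2 = -8 + 2 = -6$)
$L = \sqrt{57}$ ($L = \sqrt{\left(- \frac{1}{2}\right) \left(-126\right) - 6} = \sqrt{63 - 6} = \sqrt{57} \approx 7.5498$)
$H{\left(q \right)} = 4 q^{2}$ ($H{\left(q \right)} = \left(2 q\right)^{2} = 4 q^{2}$)
$\sqrt{L + H{\left(Q{\left(-10 \right)} \right)}} = \sqrt{\sqrt{57} + 4 \left(\left(-7\right) \left(-10\right)\right)^{2}} = \sqrt{\sqrt{57} + 4 \cdot 70^{2}} = \sqrt{\sqrt{57} + 4 \cdot 4900} = \sqrt{\sqrt{57} + 19600} = \sqrt{19600 + \sqrt{57}}$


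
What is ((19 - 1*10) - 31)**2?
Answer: 484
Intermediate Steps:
((19 - 1*10) - 31)**2 = ((19 - 10) - 31)**2 = (9 - 31)**2 = (-22)**2 = 484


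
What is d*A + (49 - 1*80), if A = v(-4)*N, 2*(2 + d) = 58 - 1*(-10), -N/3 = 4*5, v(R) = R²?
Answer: -30751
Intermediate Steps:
N = -60 (N = -12*5 = -3*20 = -60)
d = 32 (d = -2 + (58 - 1*(-10))/2 = -2 + (58 + 10)/2 = -2 + (½)*68 = -2 + 34 = 32)
A = -960 (A = (-4)²*(-60) = 16*(-60) = -960)
d*A + (49 - 1*80) = 32*(-960) + (49 - 1*80) = -30720 + (49 - 80) = -30720 - 31 = -30751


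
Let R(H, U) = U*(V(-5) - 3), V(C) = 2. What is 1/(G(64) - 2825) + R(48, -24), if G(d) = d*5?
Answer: 60119/2505 ≈ 24.000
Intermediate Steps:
G(d) = 5*d
R(H, U) = -U (R(H, U) = U*(2 - 3) = U*(-1) = -U)
1/(G(64) - 2825) + R(48, -24) = 1/(5*64 - 2825) - 1*(-24) = 1/(320 - 2825) + 24 = 1/(-2505) + 24 = -1/2505 + 24 = 60119/2505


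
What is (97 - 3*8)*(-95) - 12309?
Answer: -19244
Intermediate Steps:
(97 - 3*8)*(-95) - 12309 = (97 - 24)*(-95) - 12309 = 73*(-95) - 12309 = -6935 - 12309 = -19244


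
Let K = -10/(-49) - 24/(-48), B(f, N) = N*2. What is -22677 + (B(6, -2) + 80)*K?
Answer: -1108551/49 ≈ -22624.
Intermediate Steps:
B(f, N) = 2*N
K = 69/98 (K = -10*(-1/49) - 24*(-1/48) = 10/49 + ½ = 69/98 ≈ 0.70408)
-22677 + (B(6, -2) + 80)*K = -22677 + (2*(-2) + 80)*(69/98) = -22677 + (-4 + 80)*(69/98) = -22677 + 76*(69/98) = -22677 + 2622/49 = -1108551/49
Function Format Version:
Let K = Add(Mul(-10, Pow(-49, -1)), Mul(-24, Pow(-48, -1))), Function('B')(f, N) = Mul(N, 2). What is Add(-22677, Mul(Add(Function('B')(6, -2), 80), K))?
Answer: Rational(-1108551, 49) ≈ -22624.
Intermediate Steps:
Function('B')(f, N) = Mul(2, N)
K = Rational(69, 98) (K = Add(Mul(-10, Rational(-1, 49)), Mul(-24, Rational(-1, 48))) = Add(Rational(10, 49), Rational(1, 2)) = Rational(69, 98) ≈ 0.70408)
Add(-22677, Mul(Add(Function('B')(6, -2), 80), K)) = Add(-22677, Mul(Add(Mul(2, -2), 80), Rational(69, 98))) = Add(-22677, Mul(Add(-4, 80), Rational(69, 98))) = Add(-22677, Mul(76, Rational(69, 98))) = Add(-22677, Rational(2622, 49)) = Rational(-1108551, 49)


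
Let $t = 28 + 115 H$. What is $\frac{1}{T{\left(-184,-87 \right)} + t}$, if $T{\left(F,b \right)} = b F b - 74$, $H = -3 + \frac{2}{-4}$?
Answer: $- \frac{2}{2786289} \approx -7.178 \cdot 10^{-7}$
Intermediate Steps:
$H = - \frac{7}{2}$ ($H = -3 + 2 \left(- \frac{1}{4}\right) = -3 - \frac{1}{2} = - \frac{7}{2} \approx -3.5$)
$T{\left(F,b \right)} = -74 + F b^{2}$ ($T{\left(F,b \right)} = F b b - 74 = F b^{2} - 74 = -74 + F b^{2}$)
$t = - \frac{749}{2}$ ($t = 28 + 115 \left(- \frac{7}{2}\right) = 28 - \frac{805}{2} = - \frac{749}{2} \approx -374.5$)
$\frac{1}{T{\left(-184,-87 \right)} + t} = \frac{1}{\left(-74 - 184 \left(-87\right)^{2}\right) - \frac{749}{2}} = \frac{1}{\left(-74 - 1392696\right) - \frac{749}{2}} = \frac{1}{-1392770 - \frac{749}{2}} = \frac{1}{- \frac{2786289}{2}} = - \frac{2}{2786289}$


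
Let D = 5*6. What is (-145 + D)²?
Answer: 13225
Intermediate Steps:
D = 30
(-145 + D)² = (-145 + 30)² = (-115)² = 13225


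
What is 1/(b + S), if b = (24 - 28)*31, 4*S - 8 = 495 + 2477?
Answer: 1/621 ≈ 0.0016103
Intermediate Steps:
S = 745 (S = 2 + (495 + 2477)/4 = 2 + (1/4)*2972 = 2 + 743 = 745)
b = -124 (b = -4*31 = -124)
1/(b + S) = 1/(-124 + 745) = 1/621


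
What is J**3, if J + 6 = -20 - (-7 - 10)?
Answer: -729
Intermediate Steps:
J = -9 (J = -6 + (-20 - (-7 - 10)) = -6 + (-20 - 1*(-17)) = -6 + (-20 + 17) = -6 - 3 = -9)
J**3 = (-9)**3 = -729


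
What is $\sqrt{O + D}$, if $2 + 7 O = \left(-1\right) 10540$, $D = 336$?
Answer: $3 i \sqrt{130} \approx 34.205 i$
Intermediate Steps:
$O = -1506$ ($O = - \frac{2}{7} + \frac{\left(-1\right) 10540}{7} = - \frac{2}{7} + \frac{1}{7} \left(-10540\right) = - \frac{2}{7} - \frac{10540}{7} = -1506$)
$\sqrt{O + D} = \sqrt{-1506 + 336} = \sqrt{-1170} = 3 i \sqrt{130}$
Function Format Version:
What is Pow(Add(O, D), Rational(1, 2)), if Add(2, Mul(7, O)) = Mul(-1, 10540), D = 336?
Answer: Mul(3, I, Pow(130, Rational(1, 2))) ≈ Mul(34.205, I)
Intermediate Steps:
O = -1506 (O = Add(Rational(-2, 7), Mul(Rational(1, 7), Mul(-1, 10540))) = Add(Rational(-2, 7), Mul(Rational(1, 7), -10540)) = Add(Rational(-2, 7), Rational(-10540, 7)) = -1506)
Pow(Add(O, D), Rational(1, 2)) = Pow(Add(-1506, 336), Rational(1, 2)) = Pow(-1170, Rational(1, 2)) = Mul(3, I, Pow(130, Rational(1, 2)))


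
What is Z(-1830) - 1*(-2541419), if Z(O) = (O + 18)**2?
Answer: 5824763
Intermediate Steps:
Z(O) = (18 + O)**2
Z(-1830) - 1*(-2541419) = (18 - 1830)**2 - 1*(-2541419) = (-1812)**2 + 2541419 = 3283344 + 2541419 = 5824763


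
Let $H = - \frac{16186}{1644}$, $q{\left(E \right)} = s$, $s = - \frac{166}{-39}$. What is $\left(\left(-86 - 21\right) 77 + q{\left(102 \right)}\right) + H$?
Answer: $- \frac{88101679}{10686} \approx -8244.6$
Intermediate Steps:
$s = \frac{166}{39}$ ($s = \left(-166\right) \left(- \frac{1}{39}\right) = \frac{166}{39} \approx 4.2564$)
$q{\left(E \right)} = \frac{166}{39}$
$H = - \frac{8093}{822}$ ($H = \left(-16186\right) \frac{1}{1644} = - \frac{8093}{822} \approx -9.8455$)
$\left(\left(-86 - 21\right) 77 + q{\left(102 \right)}\right) + H = \left(\left(-86 - 21\right) 77 + \frac{166}{39}\right) - \frac{8093}{822} = \left(\left(-107\right) 77 + \frac{166}{39}\right) - \frac{8093}{822} = \left(-8239 + \frac{166}{39}\right) - \frac{8093}{822} = - \frac{321155}{39} - \frac{8093}{822} = - \frac{88101679}{10686}$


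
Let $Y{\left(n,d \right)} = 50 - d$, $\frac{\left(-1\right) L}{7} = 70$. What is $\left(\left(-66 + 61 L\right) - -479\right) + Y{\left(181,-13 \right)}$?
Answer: $-29414$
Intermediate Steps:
$L = -490$ ($L = \left(-7\right) 70 = -490$)
$\left(\left(-66 + 61 L\right) - -479\right) + Y{\left(181,-13 \right)} = \left(\left(-66 + 61 \left(-490\right)\right) - -479\right) + \left(50 - -13\right) = \left(\left(-66 - 29890\right) + \left(-2768 + 3247\right)\right) + \left(50 + 13\right) = \left(-29956 + 479\right) + 63 = -29477 + 63 = -29414$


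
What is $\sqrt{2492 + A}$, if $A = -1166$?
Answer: $\sqrt{1326} \approx 36.414$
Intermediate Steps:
$\sqrt{2492 + A} = \sqrt{2492 - 1166} = \sqrt{1326}$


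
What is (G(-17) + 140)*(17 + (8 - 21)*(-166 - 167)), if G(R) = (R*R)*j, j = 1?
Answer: 1864434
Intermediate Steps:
G(R) = R² (G(R) = (R*R)*1 = R²*1 = R²)
(G(-17) + 140)*(17 + (8 - 21)*(-166 - 167)) = ((-17)² + 140)*(17 + (8 - 21)*(-166 - 167)) = (289 + 140)*(17 - 13*(-333)) = 429*(17 + 4329) = 429*4346 = 1864434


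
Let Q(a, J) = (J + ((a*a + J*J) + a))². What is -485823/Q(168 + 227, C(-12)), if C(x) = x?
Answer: -161941/8169509568 ≈ -1.9823e-5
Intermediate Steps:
Q(a, J) = (J + a + J² + a²)² (Q(a, J) = (J + ((a² + J²) + a))² = (J + ((J² + a²) + a))² = (J + (a + J² + a²))² = (J + a + J² + a²)²)
-485823/Q(168 + 227, C(-12)) = -485823/(-12 + (168 + 227) + (-12)² + (168 + 227)²)² = -485823/(-12 + 395 + 144 + 395²)² = -485823/(-12 + 395 + 144 + 156025)² = -485823/(156552²) = -485823/24508528704 = -485823*1/24508528704 = -161941/8169509568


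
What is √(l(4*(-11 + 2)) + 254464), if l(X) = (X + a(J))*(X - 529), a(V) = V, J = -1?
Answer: √275369 ≈ 524.76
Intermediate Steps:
l(X) = (-1 + X)*(-529 + X) (l(X) = (X - 1)*(X - 529) = (-1 + X)*(-529 + X))
√(l(4*(-11 + 2)) + 254464) = √((529 + (4*(-11 + 2))² - 2120*(-11 + 2)) + 254464) = √((529 + (4*(-9))² - 2120*(-9)) + 254464) = √((529 + (-36)² - 530*(-36)) + 254464) = √((529 + 1296 + 19080) + 254464) = √(20905 + 254464) = √275369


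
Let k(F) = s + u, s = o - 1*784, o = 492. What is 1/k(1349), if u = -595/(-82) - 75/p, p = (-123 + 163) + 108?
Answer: -6068/1730901 ≈ -0.0035057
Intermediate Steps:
p = 148 (p = 40 + 108 = 148)
u = 40955/6068 (u = -595/(-82) - 75/148 = -595*(-1/82) - 75*1/148 = 595/82 - 75/148 = 40955/6068 ≈ 6.7493)
s = -292 (s = 492 - 1*784 = 492 - 784 = -292)
k(F) = -1730901/6068 (k(F) = -292 + 40955/6068 = -1730901/6068)
1/k(1349) = 1/(-1730901/6068) = -6068/1730901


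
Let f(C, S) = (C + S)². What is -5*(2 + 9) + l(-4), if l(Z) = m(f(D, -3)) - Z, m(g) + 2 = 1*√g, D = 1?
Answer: -51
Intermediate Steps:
m(g) = -2 + √g (m(g) = -2 + 1*√g = -2 + √g)
l(Z) = -Z (l(Z) = (-2 + √((1 - 3)²)) - Z = (-2 + √((-2)²)) - Z = (-2 + √4) - Z = (-2 + 2) - Z = 0 - Z = -Z)
-5*(2 + 9) + l(-4) = -5*(2 + 9) - 1*(-4) = -5*11 + 4 = -55 + 4 = -51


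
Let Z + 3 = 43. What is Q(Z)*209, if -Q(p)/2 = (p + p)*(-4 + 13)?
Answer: -300960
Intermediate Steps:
Z = 40 (Z = -3 + 43 = 40)
Q(p) = -36*p (Q(p) = -2*(p + p)*(-4 + 13) = -2*2*p*9 = -36*p)
Q(Z)*209 = -36*40*209 = -1440*209 = -300960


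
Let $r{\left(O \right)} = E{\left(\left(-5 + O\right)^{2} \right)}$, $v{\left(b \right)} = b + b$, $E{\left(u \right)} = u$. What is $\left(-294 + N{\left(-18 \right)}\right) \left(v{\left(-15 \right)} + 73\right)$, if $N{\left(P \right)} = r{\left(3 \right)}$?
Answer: $-12470$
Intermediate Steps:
$v{\left(b \right)} = 2 b$
$r{\left(O \right)} = \left(-5 + O\right)^{2}$
$N{\left(P \right)} = 4$ ($N{\left(P \right)} = \left(-5 + 3\right)^{2} = \left(-2\right)^{2} = 4$)
$\left(-294 + N{\left(-18 \right)}\right) \left(v{\left(-15 \right)} + 73\right) = \left(-294 + 4\right) \left(2 \left(-15\right) + 73\right) = - 290 \left(-30 + 73\right) = \left(-290\right) 43 = -12470$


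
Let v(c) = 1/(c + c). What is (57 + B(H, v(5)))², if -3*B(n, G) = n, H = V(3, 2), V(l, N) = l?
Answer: 3136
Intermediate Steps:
v(c) = 1/(2*c)
H = 3
B(n, G) = -n/3
(57 + B(H, v(5)))² = (57 - ⅓*3)² = (57 - 1)² = 56² = 3136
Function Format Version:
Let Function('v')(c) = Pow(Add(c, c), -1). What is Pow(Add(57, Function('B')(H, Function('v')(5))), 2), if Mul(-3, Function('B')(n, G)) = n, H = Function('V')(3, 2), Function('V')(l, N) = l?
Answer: 3136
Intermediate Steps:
Function('v')(c) = Mul(Rational(1, 2), Pow(c, -1)) (Function('v')(c) = Pow(Mul(2, c), -1) = Mul(Rational(1, 2), Pow(c, -1)))
H = 3
Function('B')(n, G) = Mul(Rational(-1, 3), n)
Pow(Add(57, Function('B')(H, Function('v')(5))), 2) = Pow(Add(57, Mul(Rational(-1, 3), 3)), 2) = Pow(Add(57, -1), 2) = Pow(56, 2) = 3136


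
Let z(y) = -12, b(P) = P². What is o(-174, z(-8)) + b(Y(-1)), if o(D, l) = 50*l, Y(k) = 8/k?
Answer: -536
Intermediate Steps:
o(-174, z(-8)) + b(Y(-1)) = 50*(-12) + (8/(-1))² = -600 + (8*(-1))² = -600 + (-8)² = -600 + 64 = -536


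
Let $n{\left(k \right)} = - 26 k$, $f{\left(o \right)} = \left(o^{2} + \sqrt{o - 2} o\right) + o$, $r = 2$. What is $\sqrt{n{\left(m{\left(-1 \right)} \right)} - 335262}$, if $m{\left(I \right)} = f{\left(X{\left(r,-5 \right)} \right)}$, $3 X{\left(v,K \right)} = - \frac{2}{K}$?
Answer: $\frac{\sqrt{-75434834 - 104 i \sqrt{105}}}{15} \approx 0.00409 - 579.02 i$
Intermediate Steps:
$X{\left(v,K \right)} = - \frac{2}{3 K}$ ($X{\left(v,K \right)} = \frac{\left(-2\right) \frac{1}{K}}{3} = - \frac{2}{3 K}$)
$f{\left(o \right)} = o + o^{2} + o \sqrt{-2 + o}$ ($f{\left(o \right)} = \left(o^{2} + \sqrt{-2 + o} o\right) + o = \left(o^{2} + o \sqrt{-2 + o}\right) + o = o + o^{2} + o \sqrt{-2 + o}$)
$m{\left(I \right)} = \frac{34}{225} + \frac{4 i \sqrt{105}}{225}$ ($m{\left(I \right)} = - \frac{2}{3 \left(-5\right)} \left(1 - \frac{2}{3 \left(-5\right)} + \sqrt{-2 - \frac{2}{3 \left(-5\right)}}\right) = \left(- \frac{2}{3}\right) \left(- \frac{1}{5}\right) \left(1 - - \frac{2}{15} + \sqrt{-2 - - \frac{2}{15}}\right) = \frac{2 \left(1 + \frac{2}{15} + \sqrt{-2 + \frac{2}{15}}\right)}{15} = \frac{2 \left(1 + \frac{2}{15} + \sqrt{- \frac{28}{15}}\right)}{15} = \frac{2 \left(1 + \frac{2}{15} + \frac{2 i \sqrt{105}}{15}\right)}{15} = \frac{2 \left(\frac{17}{15} + \frac{2 i \sqrt{105}}{15}\right)}{15} = \frac{34}{225} + \frac{4 i \sqrt{105}}{225}$)
$\sqrt{n{\left(m{\left(-1 \right)} \right)} - 335262} = \sqrt{- 26 \left(\frac{34}{225} + \frac{4 i \sqrt{105}}{225}\right) - 335262} = \sqrt{\left(- \frac{884}{225} - \frac{104 i \sqrt{105}}{225}\right) - 335262} = \sqrt{- \frac{75434834}{225} - \frac{104 i \sqrt{105}}{225}}$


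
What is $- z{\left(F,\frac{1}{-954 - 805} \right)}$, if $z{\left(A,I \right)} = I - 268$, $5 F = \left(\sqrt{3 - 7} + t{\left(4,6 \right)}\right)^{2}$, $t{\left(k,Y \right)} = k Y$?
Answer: $\frac{471413}{1759} \approx 268.0$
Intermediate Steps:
$t{\left(k,Y \right)} = Y k$
$F = \frac{\left(24 + 2 i\right)^{2}}{5}$ ($F = \frac{\left(\sqrt{3 - 7} + 6 \cdot 4\right)^{2}}{5} = \frac{\left(\sqrt{-4} + 24\right)^{2}}{5} = \frac{\left(2 i + 24\right)^{2}}{5} = \frac{\left(24 + 2 i\right)^{2}}{5} \approx 114.4 + 19.2 i$)
$z{\left(A,I \right)} = -268 + I$ ($z{\left(A,I \right)} = I - 268 = -268 + I$)
$- z{\left(F,\frac{1}{-954 - 805} \right)} = - (-268 + \frac{1}{-954 - 805}) = - (-268 + \frac{1}{-1759}) = - (-268 - \frac{1}{1759}) = \left(-1\right) \left(- \frac{471413}{1759}\right) = \frac{471413}{1759}$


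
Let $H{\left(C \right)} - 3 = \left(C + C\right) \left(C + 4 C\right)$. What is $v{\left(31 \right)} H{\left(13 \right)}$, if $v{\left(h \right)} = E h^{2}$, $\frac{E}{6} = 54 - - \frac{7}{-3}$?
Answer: $504361630$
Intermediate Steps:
$E = 310$ ($E = 6 \left(54 - - \frac{7}{-3}\right) = 6 \left(54 - \left(-7\right) \left(- \frac{1}{3}\right)\right) = 6 \left(54 - \frac{7}{3}\right) = 6 \cdot \frac{155}{3} = 310$)
$v{\left(h \right)} = 310 h^{2}$
$H{\left(C \right)} = 3 + 10 C^{2}$ ($H{\left(C \right)} = 3 + \left(C + C\right) \left(C + 4 C\right) = 3 + 2 C 5 C = 3 + 10 C^{2}$)
$v{\left(31 \right)} H{\left(13 \right)} = 310 \cdot 31^{2} \left(3 + 10 \cdot 13^{2}\right) = 310 \cdot 961 \left(3 + 10 \cdot 169\right) = 297910 \left(3 + 1690\right) = 297910 \cdot 1693 = 504361630$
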